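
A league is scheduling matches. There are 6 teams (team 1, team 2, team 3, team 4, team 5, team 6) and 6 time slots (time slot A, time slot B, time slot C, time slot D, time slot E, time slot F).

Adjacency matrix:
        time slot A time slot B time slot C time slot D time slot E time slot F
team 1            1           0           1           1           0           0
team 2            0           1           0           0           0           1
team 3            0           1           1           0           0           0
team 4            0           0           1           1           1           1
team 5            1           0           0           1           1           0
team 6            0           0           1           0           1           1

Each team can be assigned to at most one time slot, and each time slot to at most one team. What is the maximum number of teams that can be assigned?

For example, pair team 1–time slot A, team 2–time slot B, team 3–time slot C, team 4–time slot D, team 5–time slot E, team 6–time slot F.
This saturates every team, so 6 is the maximum.

6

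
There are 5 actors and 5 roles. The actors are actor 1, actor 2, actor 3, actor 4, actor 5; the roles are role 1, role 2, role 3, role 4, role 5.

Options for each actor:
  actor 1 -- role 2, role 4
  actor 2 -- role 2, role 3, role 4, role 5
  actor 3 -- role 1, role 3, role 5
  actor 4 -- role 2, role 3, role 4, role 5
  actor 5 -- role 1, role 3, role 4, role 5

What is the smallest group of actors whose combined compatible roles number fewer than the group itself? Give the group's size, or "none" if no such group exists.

none

A matching saturating every actor exists, for instance actor 1→role 4, actor 2→role 3, actor 3→role 1, actor 4→role 2, actor 5→role 5.
By Hall's marriage theorem, this means |N(S)| ≥ |S| for every subset S, so no violating subset exists.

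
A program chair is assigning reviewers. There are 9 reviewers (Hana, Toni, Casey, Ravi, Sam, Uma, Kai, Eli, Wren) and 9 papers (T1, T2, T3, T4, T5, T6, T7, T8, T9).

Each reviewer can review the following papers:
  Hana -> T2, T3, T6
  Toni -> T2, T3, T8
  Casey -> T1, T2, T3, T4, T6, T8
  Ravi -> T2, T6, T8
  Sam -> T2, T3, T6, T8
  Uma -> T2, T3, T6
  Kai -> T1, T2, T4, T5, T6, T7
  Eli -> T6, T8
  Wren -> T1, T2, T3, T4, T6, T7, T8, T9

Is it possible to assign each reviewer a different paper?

No

The set {Hana, Toni, Ravi, Sam, Uma, Eli} has only 4 neighbours ({T2, T3, T6, T8}), so by Hall's theorem at most 7 of the 9 reviewers can be matched.
Hence no matching covers every reviewer.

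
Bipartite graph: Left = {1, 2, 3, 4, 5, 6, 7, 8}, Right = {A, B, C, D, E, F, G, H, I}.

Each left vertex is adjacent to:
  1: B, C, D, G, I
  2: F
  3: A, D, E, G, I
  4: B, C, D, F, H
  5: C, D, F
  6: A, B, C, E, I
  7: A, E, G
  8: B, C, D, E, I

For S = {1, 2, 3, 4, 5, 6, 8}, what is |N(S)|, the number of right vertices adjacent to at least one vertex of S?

9

The union of neighbours of {1, 2, 3, 4, 5, 6, 8} is {A, B, C, D, E, F, G, H, I}, which has 9 elements.
Since |N(S)| = 9 ≥ |S| = 7, Hall's condition holds for this subset.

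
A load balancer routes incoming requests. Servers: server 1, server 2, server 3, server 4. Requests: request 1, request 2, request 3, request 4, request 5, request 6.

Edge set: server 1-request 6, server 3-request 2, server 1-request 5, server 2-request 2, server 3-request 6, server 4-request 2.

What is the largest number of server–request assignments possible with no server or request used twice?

One maximum matching: server 1–request 5, server 2–request 2, server 3–request 6.
The set {server 2, server 4} has only 1 neighbour ({request 2}), so by Hall's theorem at most 3 of the 4 servers can be matched.

3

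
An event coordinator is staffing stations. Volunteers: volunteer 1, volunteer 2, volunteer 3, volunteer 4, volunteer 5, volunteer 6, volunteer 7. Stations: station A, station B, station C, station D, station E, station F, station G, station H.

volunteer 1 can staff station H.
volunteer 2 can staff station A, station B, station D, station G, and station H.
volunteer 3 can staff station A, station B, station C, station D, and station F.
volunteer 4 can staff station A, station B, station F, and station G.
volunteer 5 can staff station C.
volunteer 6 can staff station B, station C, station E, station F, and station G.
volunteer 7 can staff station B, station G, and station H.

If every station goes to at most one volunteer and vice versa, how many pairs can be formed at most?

7

For example, pair volunteer 1-station H, volunteer 2-station D, volunteer 3-station F, volunteer 4-station A, volunteer 5-station C, volunteer 6-station G, volunteer 7-station B.
All 7 volunteers are matched, so no larger matching exists.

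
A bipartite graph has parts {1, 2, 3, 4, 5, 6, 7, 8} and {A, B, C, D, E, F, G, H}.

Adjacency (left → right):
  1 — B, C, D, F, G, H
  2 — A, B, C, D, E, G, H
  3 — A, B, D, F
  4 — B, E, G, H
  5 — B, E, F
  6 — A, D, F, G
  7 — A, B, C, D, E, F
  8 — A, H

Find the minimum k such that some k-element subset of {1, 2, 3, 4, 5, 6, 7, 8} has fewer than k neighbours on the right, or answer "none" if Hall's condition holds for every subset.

A matching saturating every left vertex exists, for instance 1→G, 2→A, 3→F, 4→B, 5→E, 6→D, 7→C, 8→H.
By Hall's marriage theorem, this means |N(S)| ≥ |S| for every subset S, so no violating subset exists.

none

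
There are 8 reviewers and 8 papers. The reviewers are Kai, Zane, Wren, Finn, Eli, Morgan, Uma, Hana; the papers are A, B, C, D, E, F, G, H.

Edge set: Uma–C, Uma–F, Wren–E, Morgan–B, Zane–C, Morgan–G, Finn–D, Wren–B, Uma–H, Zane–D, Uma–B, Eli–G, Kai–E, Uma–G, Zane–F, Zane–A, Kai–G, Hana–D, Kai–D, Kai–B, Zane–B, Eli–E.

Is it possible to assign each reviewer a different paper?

The set {Kai, Wren, Finn, Eli, Morgan, Hana} has only 4 neighbours ({B, D, E, G}), so by Hall's theorem at most 6 of the 8 reviewers can be matched.
Hence no matching covers every reviewer.

No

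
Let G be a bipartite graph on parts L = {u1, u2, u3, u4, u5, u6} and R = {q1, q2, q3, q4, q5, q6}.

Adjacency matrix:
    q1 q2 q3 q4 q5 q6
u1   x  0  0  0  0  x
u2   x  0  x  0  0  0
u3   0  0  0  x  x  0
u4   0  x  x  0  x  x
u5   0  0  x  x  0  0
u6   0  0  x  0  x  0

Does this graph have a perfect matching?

One maximum matching: u1→q6, u2→q1, u3→q4, u4→q2, u5→q3, u6→q5.
Every left vertex is matched, so this is a perfect matching.

Yes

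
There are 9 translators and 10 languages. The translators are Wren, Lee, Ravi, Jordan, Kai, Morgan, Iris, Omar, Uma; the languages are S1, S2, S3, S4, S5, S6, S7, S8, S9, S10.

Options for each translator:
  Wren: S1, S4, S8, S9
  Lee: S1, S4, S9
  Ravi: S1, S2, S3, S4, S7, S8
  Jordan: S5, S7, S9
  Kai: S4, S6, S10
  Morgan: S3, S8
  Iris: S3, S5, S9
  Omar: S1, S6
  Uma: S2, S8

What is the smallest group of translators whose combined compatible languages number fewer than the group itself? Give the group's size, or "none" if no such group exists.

A matching saturating every translator exists, for instance Wren→S4, Lee→S1, Ravi→S7, Jordan→S9, Kai→S10, Morgan→S8, Iris→S5, Omar→S6, Uma→S2.
By Hall's marriage theorem, this means |N(S)| ≥ |S| for every subset S, so no violating subset exists.

none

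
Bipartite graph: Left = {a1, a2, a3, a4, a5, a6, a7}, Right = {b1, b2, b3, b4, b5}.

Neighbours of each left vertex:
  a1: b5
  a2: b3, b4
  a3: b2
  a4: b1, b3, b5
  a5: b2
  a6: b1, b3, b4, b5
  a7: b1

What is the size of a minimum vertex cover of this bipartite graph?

5

{b1, b2, b3, b4, b5} is a vertex cover of size 5: every edge has an endpoint in this set.
No smaller cover exists because a1–b5, a2–b4, a3–b2, a4–b1, a6–b3 is a matching of size 5, and a cover must include an endpoint of each of these disjoint edges (König's theorem).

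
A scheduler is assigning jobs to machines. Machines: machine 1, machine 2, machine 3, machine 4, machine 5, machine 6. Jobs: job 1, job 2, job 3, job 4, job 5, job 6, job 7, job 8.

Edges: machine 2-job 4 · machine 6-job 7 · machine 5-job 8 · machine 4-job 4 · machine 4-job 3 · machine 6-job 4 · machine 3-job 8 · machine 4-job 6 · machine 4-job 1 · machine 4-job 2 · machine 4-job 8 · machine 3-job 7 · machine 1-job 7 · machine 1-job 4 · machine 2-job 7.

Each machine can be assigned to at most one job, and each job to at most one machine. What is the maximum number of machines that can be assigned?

One maximum matching: machine 1→job 7, machine 2→job 4, machine 3→job 8, machine 4→job 1.
The set {machine 1, machine 2, machine 3, machine 5, machine 6} has only 3 neighbours ({job 4, job 7, job 8}), so by Hall's theorem at most 4 of the 6 machines can be matched.

4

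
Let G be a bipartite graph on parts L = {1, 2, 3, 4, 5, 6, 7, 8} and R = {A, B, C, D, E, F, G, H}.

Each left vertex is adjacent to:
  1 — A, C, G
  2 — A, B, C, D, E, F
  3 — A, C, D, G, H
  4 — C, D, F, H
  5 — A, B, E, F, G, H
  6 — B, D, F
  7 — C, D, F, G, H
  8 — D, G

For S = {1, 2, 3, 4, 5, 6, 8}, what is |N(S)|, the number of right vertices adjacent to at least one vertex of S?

The union of neighbours of {1, 2, 3, 4, 5, 6, 8} is {A, B, C, D, E, F, G, H}, which has 8 elements.
Since |N(S)| = 8 ≥ |S| = 7, Hall's condition holds for this subset.

8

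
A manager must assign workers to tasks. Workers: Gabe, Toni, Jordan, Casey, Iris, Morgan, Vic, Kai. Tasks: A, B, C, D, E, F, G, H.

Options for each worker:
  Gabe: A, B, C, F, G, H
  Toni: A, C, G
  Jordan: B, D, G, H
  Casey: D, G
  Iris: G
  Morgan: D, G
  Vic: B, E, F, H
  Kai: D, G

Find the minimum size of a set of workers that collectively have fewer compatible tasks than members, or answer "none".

3

Take S = {Casey, Iris, Morgan}. Its neighbourhood is {D, G}, so |N(S)| = 2 < |S| = 3.
Every subset of size less than 3 has at least as many neighbours as members, so 3 is the minimum.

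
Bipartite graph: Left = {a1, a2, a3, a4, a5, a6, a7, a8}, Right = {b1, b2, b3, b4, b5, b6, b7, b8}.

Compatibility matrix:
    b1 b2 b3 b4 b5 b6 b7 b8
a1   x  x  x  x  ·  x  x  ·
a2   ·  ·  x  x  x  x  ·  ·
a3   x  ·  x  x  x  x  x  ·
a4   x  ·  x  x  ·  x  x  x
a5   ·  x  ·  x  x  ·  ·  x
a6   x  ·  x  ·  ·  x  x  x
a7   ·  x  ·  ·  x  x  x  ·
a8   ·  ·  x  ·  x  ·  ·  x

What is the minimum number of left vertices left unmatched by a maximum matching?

For example, pair a1-b7, a2-b6, a3-b1, a4-b4, a5-b5, a6-b8, a7-b2, a8-b3.
This saturates every left vertex, so 8 is the maximum.
That matches 8 of the 8, leaving 0 unmatched; no matching can do better.

0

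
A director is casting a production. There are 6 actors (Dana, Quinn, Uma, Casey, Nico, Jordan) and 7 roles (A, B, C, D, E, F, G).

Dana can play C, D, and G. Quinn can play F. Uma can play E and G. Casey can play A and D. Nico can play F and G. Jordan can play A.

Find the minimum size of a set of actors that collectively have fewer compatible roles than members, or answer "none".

none

A matching saturating every actor exists, for instance Dana→C, Quinn→F, Uma→E, Casey→D, Nico→G, Jordan→A.
By Hall's marriage theorem, this means |N(S)| ≥ |S| for every subset S, so no violating subset exists.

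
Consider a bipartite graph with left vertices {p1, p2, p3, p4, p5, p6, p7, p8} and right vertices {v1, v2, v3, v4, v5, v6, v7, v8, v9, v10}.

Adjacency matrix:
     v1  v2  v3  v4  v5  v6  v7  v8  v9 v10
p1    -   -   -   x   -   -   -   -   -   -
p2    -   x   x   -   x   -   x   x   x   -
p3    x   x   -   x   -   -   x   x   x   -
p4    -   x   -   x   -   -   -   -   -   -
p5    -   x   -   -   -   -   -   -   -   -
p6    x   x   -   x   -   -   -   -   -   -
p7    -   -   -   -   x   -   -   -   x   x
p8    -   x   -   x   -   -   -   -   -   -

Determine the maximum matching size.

One maximum matching: p1→v4, p2→v3, p3→v8, p4→v2, p6→v1, p7→v10.
The set {p1, p4, p5, p8} has only 2 neighbours ({v2, v4}), so by Hall's theorem at most 6 of the 8 left vertices can be matched.

6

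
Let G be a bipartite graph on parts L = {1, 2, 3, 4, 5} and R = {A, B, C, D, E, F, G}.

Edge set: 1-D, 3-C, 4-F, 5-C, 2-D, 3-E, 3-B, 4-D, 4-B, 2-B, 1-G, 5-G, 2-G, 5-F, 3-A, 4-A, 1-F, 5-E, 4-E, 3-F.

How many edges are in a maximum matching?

A valid assignment of size 5: 1→F, 2→G, 3→A, 4→B, 5→E.
This saturates every left vertex, so 5 is the maximum.

5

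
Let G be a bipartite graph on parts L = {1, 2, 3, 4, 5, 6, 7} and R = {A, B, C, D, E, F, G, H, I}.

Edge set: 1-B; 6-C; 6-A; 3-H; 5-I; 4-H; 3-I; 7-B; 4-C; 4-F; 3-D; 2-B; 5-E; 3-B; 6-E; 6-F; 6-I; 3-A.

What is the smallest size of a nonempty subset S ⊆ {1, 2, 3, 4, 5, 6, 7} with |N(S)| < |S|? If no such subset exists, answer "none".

Take S = {1, 2}. Its neighbourhood is {B}, so |N(S)| = 1 < |S| = 2.
No single vertex violates Hall's condition since each has at least one neighbour, so 2 is the minimum.

2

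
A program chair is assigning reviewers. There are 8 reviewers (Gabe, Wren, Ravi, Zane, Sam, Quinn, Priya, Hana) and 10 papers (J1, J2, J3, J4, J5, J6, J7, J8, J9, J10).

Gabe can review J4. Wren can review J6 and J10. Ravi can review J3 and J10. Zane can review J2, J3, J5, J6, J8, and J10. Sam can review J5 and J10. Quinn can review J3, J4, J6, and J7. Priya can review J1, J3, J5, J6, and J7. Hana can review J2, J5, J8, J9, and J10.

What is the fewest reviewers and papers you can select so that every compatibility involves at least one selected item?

8

{Gabe, Wren, Ravi, Zane, Sam, Quinn, Priya, Hana} is a vertex cover of size 8: every edge has an endpoint in this set.
No smaller cover exists because Gabe–J4, Wren–J10, Ravi–J3, Zane–J2, Sam–J5, Quinn–J7, Priya–J6, Hana–J9 is a matching of size 8, and a cover must include an endpoint of each of these disjoint edges (König's theorem).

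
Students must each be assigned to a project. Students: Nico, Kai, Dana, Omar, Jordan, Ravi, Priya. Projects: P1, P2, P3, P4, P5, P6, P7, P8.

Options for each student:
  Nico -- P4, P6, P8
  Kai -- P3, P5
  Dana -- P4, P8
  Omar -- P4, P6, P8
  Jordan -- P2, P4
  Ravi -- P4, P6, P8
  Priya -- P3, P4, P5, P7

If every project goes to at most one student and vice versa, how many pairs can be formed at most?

For example, pair Nico–P6, Kai–P5, Dana–P4, Omar–P8, Jordan–P2, Priya–P7.
The set {Nico, Dana, Omar, Ravi} has only 3 neighbours ({P4, P6, P8}), so by Hall's theorem at most 6 of the 7 students can be matched.

6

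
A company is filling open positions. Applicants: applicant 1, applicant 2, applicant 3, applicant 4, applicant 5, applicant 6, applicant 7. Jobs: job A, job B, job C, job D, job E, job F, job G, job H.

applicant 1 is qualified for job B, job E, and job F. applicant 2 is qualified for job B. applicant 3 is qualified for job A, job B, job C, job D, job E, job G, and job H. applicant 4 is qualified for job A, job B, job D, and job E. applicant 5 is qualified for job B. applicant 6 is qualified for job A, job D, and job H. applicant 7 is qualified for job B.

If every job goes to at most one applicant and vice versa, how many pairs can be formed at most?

For example, pair applicant 1→job F, applicant 2→job B, applicant 3→job D, applicant 4→job E, applicant 6→job A.
The set {applicant 2, applicant 5, applicant 7} has only 1 neighbour ({job B}), so by Hall's theorem at most 5 of the 7 applicants can be matched.

5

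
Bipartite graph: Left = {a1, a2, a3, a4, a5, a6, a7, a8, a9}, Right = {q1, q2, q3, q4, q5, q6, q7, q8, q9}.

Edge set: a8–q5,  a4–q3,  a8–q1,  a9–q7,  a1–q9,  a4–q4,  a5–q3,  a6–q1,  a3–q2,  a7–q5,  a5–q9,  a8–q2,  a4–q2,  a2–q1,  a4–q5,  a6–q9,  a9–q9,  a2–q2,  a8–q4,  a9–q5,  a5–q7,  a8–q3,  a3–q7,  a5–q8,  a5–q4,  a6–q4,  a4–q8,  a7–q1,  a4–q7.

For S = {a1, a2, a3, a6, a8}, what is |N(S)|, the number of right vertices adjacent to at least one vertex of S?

The union of neighbours of {a1, a2, a3, a6, a8} is {q1, q2, q3, q4, q5, q7, q9}, which has 7 elements.
Since |N(S)| = 7 ≥ |S| = 5, Hall's condition holds for this subset.

7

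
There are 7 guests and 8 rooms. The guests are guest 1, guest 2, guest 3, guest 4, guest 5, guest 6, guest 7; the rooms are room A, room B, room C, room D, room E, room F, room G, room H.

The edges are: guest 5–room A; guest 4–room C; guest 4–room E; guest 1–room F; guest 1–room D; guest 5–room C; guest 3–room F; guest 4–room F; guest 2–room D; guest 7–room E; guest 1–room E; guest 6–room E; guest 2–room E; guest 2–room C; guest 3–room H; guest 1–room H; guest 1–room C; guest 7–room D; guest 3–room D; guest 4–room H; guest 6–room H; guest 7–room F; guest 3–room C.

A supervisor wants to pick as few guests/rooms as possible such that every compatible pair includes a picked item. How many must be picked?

6

{guest 5, room C, room D, room E, room F, room H} is a vertex cover of size 6: every edge has an endpoint in this set.
No smaller cover exists because guest 1–room C, guest 2–room D, guest 3–room H, guest 4–room F, guest 5–room A, guest 6–room E is a matching of size 6, and a cover must include an endpoint of each of these disjoint edges (König's theorem).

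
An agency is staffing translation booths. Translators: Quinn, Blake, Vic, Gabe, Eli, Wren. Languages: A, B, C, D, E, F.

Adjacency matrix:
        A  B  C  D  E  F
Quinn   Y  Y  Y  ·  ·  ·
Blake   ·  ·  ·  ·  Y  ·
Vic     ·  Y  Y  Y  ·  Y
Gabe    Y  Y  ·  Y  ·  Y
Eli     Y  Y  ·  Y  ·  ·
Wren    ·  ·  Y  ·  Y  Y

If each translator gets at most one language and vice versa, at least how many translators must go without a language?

A valid assignment of size 6: Quinn–A, Blake–E, Vic–B, Gabe–F, Eli–D, Wren–C.
This saturates every translator, so 6 is the maximum.
That matches 6 of the 6, leaving 0 unmatched; no matching can do better.

0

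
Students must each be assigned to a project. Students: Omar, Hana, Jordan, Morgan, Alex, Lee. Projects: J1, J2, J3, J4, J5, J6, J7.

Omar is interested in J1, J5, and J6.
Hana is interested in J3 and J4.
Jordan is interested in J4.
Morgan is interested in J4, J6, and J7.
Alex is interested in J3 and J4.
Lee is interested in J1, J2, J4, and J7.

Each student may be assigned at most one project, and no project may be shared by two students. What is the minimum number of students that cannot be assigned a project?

1

A valid assignment of size 5: Omar-J5, Hana-J3, Jordan-J4, Morgan-J6, Lee-J7.
The set {Hana, Jordan, Alex} has only 2 neighbours ({J3, J4}), so by Hall's theorem at most 5 of the 6 students can be matched.
That matches 5 of the 6, leaving 1 unmatched; no matching can do better.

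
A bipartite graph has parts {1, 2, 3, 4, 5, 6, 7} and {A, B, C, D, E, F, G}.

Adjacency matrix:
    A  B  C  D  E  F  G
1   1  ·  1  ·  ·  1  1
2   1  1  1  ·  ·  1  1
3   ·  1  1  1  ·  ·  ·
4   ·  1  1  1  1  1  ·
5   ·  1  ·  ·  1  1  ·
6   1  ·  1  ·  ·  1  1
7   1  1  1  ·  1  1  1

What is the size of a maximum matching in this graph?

For example, pair 1→C, 2→A, 3→B, 4→D, 5→E, 6→F, 7→G.
All 7 left vertices are matched, so no larger matching exists.

7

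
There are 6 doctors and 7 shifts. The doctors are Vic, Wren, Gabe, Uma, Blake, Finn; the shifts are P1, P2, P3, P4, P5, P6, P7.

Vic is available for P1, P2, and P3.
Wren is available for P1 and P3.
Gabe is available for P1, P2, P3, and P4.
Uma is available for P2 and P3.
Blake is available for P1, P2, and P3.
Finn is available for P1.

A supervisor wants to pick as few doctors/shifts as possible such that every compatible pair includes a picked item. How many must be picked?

4

{Gabe, P1, P2, P3} is a vertex cover of size 4: every edge has an endpoint in this set.
No smaller cover exists because Vic–P2, Wren–P1, Gabe–P4, Uma–P3 is a matching of size 4, and a cover must include an endpoint of each of these disjoint edges (König's theorem).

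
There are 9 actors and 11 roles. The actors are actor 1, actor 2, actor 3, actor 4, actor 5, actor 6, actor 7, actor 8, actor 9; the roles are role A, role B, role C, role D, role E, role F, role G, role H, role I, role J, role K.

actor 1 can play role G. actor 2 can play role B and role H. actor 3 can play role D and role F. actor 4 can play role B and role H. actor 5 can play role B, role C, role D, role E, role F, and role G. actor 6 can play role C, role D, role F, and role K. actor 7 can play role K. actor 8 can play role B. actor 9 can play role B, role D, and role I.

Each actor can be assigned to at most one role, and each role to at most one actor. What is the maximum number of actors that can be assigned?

8

One maximum matching: actor 1→role G, actor 2→role B, actor 3→role F, actor 4→role H, actor 5→role E, actor 6→role C, actor 7→role K, actor 9→role D.
The set {actor 2, actor 4, actor 8} has only 2 neighbours ({role B, role H}), so by Hall's theorem at most 8 of the 9 actors can be matched.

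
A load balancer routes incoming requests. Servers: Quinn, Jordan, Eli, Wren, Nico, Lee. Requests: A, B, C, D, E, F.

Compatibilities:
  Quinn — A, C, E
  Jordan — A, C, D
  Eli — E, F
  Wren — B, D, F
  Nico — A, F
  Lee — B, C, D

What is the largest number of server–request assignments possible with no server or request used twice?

For example, pair Quinn–C, Jordan–D, Eli–E, Wren–F, Nico–A, Lee–B.
This saturates every server, so 6 is the maximum.

6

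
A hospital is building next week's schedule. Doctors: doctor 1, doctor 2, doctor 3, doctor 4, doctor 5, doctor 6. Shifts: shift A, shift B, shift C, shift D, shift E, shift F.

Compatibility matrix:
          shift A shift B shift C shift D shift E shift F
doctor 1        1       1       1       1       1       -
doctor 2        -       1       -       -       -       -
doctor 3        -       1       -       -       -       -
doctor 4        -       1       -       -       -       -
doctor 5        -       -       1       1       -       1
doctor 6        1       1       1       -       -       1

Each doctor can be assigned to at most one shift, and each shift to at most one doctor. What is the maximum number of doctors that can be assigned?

4

For example, pair doctor 1→shift A, doctor 2→shift B, doctor 5→shift D, doctor 6→shift F.
The set {doctor 2, doctor 3, doctor 4} has only 1 neighbour ({shift B}), so by Hall's theorem at most 4 of the 6 doctors can be matched.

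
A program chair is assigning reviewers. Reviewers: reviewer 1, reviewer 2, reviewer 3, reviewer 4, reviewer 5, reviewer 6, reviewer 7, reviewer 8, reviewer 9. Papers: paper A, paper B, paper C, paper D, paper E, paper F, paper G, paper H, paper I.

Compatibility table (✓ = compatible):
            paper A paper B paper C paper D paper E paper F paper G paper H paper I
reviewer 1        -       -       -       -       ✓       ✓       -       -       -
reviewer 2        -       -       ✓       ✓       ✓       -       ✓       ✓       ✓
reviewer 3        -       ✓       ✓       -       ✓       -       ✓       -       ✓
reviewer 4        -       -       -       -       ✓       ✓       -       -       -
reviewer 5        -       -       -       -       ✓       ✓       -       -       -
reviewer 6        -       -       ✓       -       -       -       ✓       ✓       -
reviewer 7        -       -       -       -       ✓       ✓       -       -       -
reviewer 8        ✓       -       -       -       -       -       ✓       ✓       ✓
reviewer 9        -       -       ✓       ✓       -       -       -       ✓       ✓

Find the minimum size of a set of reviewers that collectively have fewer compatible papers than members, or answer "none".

Take S = {reviewer 1, reviewer 4, reviewer 5}. Its neighbourhood is {paper E, paper F}, so |N(S)| = 2 < |S| = 3.
Every subset of size less than 3 has at least as many neighbours as members, so 3 is the minimum.

3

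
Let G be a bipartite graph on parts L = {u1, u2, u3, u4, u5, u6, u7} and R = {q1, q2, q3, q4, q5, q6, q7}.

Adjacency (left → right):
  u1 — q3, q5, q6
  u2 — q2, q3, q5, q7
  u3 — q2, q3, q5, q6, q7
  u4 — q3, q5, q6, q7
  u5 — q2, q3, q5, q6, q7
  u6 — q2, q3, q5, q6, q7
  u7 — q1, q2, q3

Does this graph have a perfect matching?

No

The set {u1, u2, u3, u4, u5, u6} has only 5 neighbours ({q2, q3, q5, q6, q7}), so by Hall's theorem at most 6 of the 7 left vertices can be matched.
Hence no matching covers every left vertex.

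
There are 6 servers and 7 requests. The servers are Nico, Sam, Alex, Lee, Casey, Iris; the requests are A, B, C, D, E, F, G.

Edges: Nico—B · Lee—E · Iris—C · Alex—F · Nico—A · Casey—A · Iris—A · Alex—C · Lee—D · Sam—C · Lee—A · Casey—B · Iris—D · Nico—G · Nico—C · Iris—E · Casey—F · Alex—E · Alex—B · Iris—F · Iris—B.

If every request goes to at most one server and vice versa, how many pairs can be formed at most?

6

A valid assignment of size 6: Nico→G, Sam→C, Alex→E, Lee→D, Casey→B, Iris→A.
All 6 servers are matched, so no larger matching exists.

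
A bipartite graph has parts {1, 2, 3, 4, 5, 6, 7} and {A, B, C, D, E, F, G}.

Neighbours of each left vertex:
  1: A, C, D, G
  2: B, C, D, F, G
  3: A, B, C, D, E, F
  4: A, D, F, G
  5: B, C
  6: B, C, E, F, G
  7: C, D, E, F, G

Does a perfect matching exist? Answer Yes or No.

A valid assignment of size 7: 1-D, 2-B, 3-A, 4-F, 5-C, 6-E, 7-G.
All 7 left vertices are covered.

Yes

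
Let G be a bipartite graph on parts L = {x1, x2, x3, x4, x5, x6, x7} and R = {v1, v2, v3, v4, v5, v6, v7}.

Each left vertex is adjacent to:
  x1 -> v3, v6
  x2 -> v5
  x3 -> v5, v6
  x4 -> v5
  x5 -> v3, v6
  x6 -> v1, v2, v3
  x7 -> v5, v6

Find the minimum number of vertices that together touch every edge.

{x6, v3, v5, v6} is a vertex cover of size 4: every edge has an endpoint in this set.
No smaller cover exists because x1–v3, x2–v5, x3–v6, x6–v2 is a matching of size 4, and a cover must include an endpoint of each of these disjoint edges (König's theorem).

4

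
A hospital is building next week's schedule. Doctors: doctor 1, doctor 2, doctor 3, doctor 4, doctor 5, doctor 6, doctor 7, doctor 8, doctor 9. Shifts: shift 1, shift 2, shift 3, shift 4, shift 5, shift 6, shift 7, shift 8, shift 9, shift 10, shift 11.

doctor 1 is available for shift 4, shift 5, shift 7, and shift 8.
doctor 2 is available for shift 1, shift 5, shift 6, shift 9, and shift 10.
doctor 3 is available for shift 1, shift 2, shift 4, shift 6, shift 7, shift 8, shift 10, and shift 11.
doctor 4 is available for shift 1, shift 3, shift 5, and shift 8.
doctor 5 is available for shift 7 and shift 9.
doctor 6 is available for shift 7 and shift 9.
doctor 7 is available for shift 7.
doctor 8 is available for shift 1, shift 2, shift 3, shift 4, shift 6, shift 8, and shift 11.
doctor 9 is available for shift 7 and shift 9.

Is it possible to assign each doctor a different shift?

The set {doctor 5, doctor 6, doctor 7, doctor 9} has only 2 neighbours ({shift 7, shift 9}), so by Hall's theorem at most 7 of the 9 doctors can be matched.
Hence no matching covers every doctor.

No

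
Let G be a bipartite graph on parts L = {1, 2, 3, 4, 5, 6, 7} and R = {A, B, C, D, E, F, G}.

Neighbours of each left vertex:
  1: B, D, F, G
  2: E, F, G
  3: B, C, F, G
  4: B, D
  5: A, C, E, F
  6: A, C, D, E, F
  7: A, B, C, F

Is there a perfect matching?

Yes

One maximum matching: 1–F, 2–G, 3–C, 4–D, 5–E, 6–A, 7–B.
All 7 left vertices are covered.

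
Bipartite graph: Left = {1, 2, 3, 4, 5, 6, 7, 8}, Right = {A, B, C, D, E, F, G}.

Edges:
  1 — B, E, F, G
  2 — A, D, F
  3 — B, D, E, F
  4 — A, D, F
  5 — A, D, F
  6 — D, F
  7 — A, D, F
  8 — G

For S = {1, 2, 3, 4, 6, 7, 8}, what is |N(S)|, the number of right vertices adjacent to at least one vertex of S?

6

The union of neighbours of {1, 2, 3, 4, 6, 7, 8} is {A, B, D, E, F, G}, which has 6 elements.
Since |N(S)| = 6 < |S| = 7, Hall's condition fails for this subset.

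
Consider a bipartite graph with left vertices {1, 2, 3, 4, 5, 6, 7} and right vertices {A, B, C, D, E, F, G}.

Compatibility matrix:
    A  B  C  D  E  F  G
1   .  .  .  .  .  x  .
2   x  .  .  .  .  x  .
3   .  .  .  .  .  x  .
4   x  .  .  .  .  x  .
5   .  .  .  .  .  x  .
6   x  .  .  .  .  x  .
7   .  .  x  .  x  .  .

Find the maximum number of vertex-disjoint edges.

A valid assignment of size 3: 1→F, 2→A, 7→E.
The set {1, 2, 3, 4, 5, 6} has only 2 neighbours ({A, F}), so by Hall's theorem at most 3 of the 7 left vertices can be matched.

3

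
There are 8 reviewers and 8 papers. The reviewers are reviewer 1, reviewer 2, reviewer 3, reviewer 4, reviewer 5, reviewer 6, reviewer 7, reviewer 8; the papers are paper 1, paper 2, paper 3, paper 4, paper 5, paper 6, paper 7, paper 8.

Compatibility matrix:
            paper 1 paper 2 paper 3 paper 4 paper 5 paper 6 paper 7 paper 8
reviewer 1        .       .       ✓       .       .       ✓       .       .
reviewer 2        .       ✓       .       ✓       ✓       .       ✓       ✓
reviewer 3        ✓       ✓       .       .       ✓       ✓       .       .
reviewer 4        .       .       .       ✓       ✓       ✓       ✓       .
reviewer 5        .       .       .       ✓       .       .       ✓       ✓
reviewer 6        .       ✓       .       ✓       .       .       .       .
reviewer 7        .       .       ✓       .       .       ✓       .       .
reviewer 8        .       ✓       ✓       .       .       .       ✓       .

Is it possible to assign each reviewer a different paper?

Yes

A valid assignment of size 8: reviewer 1-paper 3, reviewer 2-paper 5, reviewer 3-paper 1, reviewer 4-paper 4, reviewer 5-paper 8, reviewer 6-paper 2, reviewer 7-paper 6, reviewer 8-paper 7.
All 8 reviewers are covered.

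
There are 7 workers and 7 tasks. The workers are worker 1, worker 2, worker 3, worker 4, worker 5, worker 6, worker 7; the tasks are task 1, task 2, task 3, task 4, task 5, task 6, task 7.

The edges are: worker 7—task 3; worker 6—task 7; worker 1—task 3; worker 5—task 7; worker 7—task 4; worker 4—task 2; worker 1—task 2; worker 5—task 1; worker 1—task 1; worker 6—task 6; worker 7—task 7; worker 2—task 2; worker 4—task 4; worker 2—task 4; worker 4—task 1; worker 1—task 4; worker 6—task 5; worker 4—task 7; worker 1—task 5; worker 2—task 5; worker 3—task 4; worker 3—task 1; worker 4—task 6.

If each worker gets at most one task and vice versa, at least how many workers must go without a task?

0

For example, pair worker 1-task 3, worker 2-task 2, worker 3-task 4, worker 4-task 6, worker 5-task 1, worker 6-task 5, worker 7-task 7.
All 7 workers are matched, so no larger matching exists.
That matches 7 of the 7, leaving 0 unmatched; no matching can do better.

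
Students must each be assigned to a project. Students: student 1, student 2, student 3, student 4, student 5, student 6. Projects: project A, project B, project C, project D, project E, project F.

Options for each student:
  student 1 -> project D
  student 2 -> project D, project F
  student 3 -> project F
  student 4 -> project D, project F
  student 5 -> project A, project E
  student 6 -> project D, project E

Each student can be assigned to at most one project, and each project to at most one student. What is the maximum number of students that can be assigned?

One maximum matching: student 1–project D, student 2–project F, student 5–project A, student 6–project E.
The set {student 1, student 2, student 3, student 4} has only 2 neighbours ({project D, project F}), so by Hall's theorem at most 4 of the 6 students can be matched.

4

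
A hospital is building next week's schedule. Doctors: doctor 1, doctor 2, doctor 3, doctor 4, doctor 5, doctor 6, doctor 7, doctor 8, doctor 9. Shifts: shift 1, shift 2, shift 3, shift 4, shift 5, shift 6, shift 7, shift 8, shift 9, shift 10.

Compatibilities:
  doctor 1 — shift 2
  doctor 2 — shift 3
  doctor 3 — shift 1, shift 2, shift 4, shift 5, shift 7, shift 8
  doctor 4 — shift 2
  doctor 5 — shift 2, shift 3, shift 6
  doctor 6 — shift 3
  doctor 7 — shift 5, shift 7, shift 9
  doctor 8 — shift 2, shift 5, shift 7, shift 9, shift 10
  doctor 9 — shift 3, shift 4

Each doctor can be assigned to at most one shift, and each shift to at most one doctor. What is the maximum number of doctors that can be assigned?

For example, pair doctor 1-shift 2, doctor 2-shift 3, doctor 3-shift 8, doctor 5-shift 6, doctor 7-shift 7, doctor 8-shift 5, doctor 9-shift 4.
The set {doctor 1, doctor 2, doctor 4, doctor 6} has only 2 neighbours ({shift 2, shift 3}), so by Hall's theorem at most 7 of the 9 doctors can be matched.

7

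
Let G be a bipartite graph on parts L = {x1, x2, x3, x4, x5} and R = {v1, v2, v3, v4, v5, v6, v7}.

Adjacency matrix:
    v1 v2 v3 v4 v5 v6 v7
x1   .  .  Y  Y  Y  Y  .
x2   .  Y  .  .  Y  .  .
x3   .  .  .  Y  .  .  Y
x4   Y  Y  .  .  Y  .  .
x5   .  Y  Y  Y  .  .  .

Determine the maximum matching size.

5

For example, pair x1-v6, x2-v5, x3-v7, x4-v1, x5-v2.
This saturates every left vertex, so 5 is the maximum.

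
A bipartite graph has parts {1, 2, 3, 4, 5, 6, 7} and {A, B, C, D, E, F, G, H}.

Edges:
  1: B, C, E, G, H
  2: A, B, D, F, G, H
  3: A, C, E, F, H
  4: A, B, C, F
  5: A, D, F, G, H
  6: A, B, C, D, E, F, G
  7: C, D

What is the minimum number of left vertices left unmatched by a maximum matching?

A valid assignment of size 7: 1-E, 2-H, 3-F, 4-B, 5-A, 6-G, 7-C.
All 7 left vertices are matched, so no larger matching exists.
That matches 7 of the 7, leaving 0 unmatched; no matching can do better.

0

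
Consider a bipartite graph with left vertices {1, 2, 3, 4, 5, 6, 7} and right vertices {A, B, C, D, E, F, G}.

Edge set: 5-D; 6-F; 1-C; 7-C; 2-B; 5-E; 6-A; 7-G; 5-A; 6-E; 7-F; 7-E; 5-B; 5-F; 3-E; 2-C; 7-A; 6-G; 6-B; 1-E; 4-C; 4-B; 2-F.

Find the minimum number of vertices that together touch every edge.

7

A maximum matching has 7 edges (e.g. 1–C, 2–F, 3–E, 4–B, 5–D, 6–A, 7–G).
By König's theorem the minimum vertex cover has the same size. One such cover is {1, 2, 3, 4, 5, 6, 7}.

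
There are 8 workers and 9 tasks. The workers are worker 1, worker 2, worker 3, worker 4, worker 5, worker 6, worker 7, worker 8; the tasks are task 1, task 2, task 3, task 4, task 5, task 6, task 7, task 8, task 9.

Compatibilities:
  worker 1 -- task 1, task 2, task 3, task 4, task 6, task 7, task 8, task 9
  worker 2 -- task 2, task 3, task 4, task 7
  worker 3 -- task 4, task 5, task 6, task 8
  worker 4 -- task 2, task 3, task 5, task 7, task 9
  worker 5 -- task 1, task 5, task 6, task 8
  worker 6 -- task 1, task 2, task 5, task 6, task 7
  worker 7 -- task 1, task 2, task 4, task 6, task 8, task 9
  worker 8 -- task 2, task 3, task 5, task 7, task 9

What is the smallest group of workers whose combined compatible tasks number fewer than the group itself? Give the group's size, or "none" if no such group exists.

none

A matching saturating every worker exists, for instance worker 1→task 6, worker 2→task 3, worker 3→task 5, worker 4→task 2, worker 5→task 8, worker 6→task 1, worker 7→task 4, worker 8→task 7.
By Hall's marriage theorem, this means |N(S)| ≥ |S| for every subset S, so no violating subset exists.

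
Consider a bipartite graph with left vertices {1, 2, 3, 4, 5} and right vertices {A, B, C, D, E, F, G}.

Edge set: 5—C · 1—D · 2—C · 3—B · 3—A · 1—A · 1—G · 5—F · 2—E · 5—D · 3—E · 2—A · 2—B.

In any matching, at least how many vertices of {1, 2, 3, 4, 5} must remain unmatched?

A valid assignment of size 4: 1→G, 2→E, 3→B, 5→F.
The set {4} has only 0 neighbours (∅), so by Hall's theorem at most 4 of the 5 left vertices can be matched.
That matches 4 of the 5, leaving 1 unmatched; no matching can do better.

1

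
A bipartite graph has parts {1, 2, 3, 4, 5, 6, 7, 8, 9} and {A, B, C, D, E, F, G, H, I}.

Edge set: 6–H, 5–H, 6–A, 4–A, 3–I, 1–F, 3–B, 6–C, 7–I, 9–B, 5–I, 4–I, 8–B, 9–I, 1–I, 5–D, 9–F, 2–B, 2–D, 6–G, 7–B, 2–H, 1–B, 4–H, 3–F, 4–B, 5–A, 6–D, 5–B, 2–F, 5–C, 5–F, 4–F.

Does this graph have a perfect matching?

The set {1, 3, 7, 8, 9} has only 3 neighbours ({B, F, I}), so by Hall's theorem at most 7 of the 9 left vertices can be matched.
Hence no matching covers every left vertex.

No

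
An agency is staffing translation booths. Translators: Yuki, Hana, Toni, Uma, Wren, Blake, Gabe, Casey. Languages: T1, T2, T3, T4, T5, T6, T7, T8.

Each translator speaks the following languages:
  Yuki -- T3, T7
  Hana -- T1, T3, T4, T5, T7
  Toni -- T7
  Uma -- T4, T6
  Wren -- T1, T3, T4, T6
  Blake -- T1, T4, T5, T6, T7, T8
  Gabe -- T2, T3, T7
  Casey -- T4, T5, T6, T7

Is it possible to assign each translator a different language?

For example, pair Yuki-T3, Hana-T5, Toni-T7, Uma-T4, Wren-T1, Blake-T8, Gabe-T2, Casey-T6.
Every translator is matched, so this is a perfect matching.

Yes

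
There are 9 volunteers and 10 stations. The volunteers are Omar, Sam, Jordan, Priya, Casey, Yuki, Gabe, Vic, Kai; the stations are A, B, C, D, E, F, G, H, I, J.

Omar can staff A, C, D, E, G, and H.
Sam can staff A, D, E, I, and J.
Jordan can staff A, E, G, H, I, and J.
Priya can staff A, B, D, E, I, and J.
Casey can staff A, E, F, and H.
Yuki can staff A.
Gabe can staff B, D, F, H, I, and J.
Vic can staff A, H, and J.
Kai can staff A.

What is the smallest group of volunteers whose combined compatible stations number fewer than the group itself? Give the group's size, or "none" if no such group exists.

Take S = {Yuki, Kai}. Its neighbourhood is {A}, so |N(S)| = 1 < |S| = 2.
No single vertex violates Hall's condition since each has at least one neighbour, so 2 is the minimum.

2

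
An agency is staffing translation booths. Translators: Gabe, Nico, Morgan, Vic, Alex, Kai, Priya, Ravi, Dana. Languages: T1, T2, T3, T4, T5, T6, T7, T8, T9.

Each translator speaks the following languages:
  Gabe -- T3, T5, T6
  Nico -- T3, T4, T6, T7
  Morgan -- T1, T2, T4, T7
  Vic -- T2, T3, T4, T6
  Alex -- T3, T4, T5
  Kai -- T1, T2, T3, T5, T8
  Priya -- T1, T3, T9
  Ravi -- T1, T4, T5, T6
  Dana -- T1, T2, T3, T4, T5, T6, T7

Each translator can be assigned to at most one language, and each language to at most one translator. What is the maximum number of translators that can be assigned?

9

For example, pair Gabe→T5, Nico→T6, Morgan→T2, Vic→T4, Alex→T3, Kai→T8, Priya→T9, Ravi→T1, Dana→T7.
This saturates every translator, so 9 is the maximum.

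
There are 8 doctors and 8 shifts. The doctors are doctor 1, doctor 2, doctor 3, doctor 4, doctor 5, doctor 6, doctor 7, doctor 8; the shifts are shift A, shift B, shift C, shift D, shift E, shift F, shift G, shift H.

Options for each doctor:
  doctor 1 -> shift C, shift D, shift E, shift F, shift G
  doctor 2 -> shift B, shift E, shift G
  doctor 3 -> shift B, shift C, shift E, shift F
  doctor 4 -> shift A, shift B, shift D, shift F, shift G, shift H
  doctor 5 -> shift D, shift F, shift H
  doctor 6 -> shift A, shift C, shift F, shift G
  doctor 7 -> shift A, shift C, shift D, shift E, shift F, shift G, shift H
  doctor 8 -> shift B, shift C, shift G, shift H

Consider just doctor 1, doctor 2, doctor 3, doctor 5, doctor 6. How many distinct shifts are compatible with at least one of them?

The union of neighbours of {doctor 1, doctor 2, doctor 3, doctor 5, doctor 6} is {shift A, shift B, shift C, shift D, shift E, shift F, shift G, shift H}, which has 8 elements.
Since |N(S)| = 8 ≥ |S| = 5, Hall's condition holds for this subset.

8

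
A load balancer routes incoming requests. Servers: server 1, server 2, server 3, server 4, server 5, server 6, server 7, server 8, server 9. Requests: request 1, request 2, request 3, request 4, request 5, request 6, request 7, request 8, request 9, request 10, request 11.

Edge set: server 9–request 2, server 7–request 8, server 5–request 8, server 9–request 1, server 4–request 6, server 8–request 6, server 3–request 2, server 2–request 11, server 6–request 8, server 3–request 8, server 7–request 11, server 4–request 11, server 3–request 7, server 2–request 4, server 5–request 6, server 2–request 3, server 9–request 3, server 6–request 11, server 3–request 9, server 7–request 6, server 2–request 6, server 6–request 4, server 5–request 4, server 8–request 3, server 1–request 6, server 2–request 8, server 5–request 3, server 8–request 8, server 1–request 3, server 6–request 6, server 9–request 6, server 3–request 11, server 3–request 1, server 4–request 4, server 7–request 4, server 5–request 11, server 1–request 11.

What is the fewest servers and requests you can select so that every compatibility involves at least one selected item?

7

{server 3, server 9, request 3, request 4, request 6, request 8, request 11} is a vertex cover of size 7: every edge has an endpoint in this set.
No smaller cover exists because server 1–request 3, server 2–request 8, server 3–request 7, server 4–request 11, server 5–request 4, server 6–request 6, server 9–request 2 is a matching of size 7, and a cover must include an endpoint of each of these disjoint edges (König's theorem).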